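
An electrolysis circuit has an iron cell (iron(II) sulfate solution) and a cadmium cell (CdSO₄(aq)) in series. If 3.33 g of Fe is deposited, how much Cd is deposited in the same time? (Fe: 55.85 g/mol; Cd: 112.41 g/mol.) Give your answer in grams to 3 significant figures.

n(Fe) = 3.33 / 55.85 = 0.05962 mol
Fe²⁺ + 2e⁻ → Fe, so n(e⁻) = 2 × 0.05962 = 0.1192 mol
Same current for the same time ⇒ same n(e⁻) = 0.1192 mol in both cells.
Cd²⁺ + 2e⁻ → Cd, so n(Cd) = 0.1192 / 2 = 0.05960 mol
m(Cd) = 0.05960 × 112.41 = 6.70 g

6.70 g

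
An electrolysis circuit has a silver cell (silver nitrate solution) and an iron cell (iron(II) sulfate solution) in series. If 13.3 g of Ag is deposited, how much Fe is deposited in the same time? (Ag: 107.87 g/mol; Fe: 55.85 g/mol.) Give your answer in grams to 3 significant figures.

n(Ag) = 13.3 / 107.87 = 0.1233 mol
Ag⁺ + e⁻ → Ag, so n(e⁻) = 0.1233 mol
The cells are in series, so the same charge (and hence the same n(e⁻) = 0.1233 mol) passes through both.
Fe²⁺ + 2e⁻ → Fe, so n(Fe) = 0.1233 / 2 = 0.06165 mol
m(Fe) = 0.06165 × 55.85 = 3.44 g

3.44 g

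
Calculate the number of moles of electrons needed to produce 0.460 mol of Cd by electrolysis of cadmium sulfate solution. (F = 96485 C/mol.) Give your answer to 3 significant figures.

Cd²⁺ + 2e⁻ → Cd, so n(e⁻) = 2 × 0.460 = 0.9200 mol

0.920 mol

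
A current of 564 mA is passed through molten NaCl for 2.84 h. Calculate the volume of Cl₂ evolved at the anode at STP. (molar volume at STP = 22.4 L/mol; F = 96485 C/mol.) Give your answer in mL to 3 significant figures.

669 mL

Charge passed = 0.564 × 10224 = 5766 C
n(e⁻) = Q/F = 5766/96485 = 0.05976 mol
2Cl⁻ → Cl₂ + 2e⁻, so n(Cl₂) = 0.05976 / 2 = 0.02988 mol
V = 0.02988 × 22.4 = 0.6693 L
= 669 mL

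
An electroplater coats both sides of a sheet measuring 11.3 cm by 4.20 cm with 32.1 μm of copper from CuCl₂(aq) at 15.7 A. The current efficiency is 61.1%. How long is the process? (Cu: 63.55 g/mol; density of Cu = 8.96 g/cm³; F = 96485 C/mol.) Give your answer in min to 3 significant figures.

14.4 min

Plated area = 2 × 11.3 × 4.20 = 94.92 cm²
Volume = 94.92 × 32.1×10⁻⁴ cm = 0.3047 cm³
m(Cu) = 0.3047 × 8.96 = 2.730 g
n(Cu) = 2.730 / 63.55 = 0.04296 mol; n(e⁻) = 2 × 0.04296 = 0.08592 mol
Q = 0.08592 × 96485 / 0.611 = 13570 C
t = 13570 / 15.7 = 864.3 s = 14.4 min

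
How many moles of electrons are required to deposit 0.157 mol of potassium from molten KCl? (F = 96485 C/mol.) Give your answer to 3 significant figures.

0.157 mol

K⁺ + e⁻ → K, so n(e⁻) = 1 × 0.157 = 0.1570 mol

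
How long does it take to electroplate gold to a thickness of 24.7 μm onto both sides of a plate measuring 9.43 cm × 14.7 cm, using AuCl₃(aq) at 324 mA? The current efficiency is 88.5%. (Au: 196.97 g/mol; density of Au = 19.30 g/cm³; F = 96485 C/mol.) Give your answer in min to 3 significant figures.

Plated area = 2 × 9.43 × 14.7 = 277.2 cm²
Volume = 277.2 × 24.7×10⁻⁴ cm = 0.6847 cm³
m(Au) = 0.6847 × 19.30 = 13.21 g
n(Au) = 13.21 / 196.97 = 0.06707 mol; n(e⁻) = 3 × 0.06707 = 0.2012 mol
Q = 0.2012 × 96485 / 0.885 = 21940 C
t = 21940 / 0.324 = 67720 s = 1130 min

1130 min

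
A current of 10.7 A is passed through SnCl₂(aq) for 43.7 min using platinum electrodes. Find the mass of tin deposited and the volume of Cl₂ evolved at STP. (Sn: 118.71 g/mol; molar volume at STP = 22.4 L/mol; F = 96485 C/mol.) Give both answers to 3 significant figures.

17.3 g Sn; 3.26 L Cl₂

Q = 10.7 × 2622 = 28060 C; n(e⁻) = 28060 / 96485 = 0.2908 mol
Cathode: Sn²⁺ + 2e⁻ → Sn → n(Sn) = 0.2908/2 = 0.1454 mol → 17.3 g
Anode: 2Cl⁻ → Cl₂ + 2e⁻ → n(Cl₂) = 0.2908/2 = 0.1454 mol → 3.26 L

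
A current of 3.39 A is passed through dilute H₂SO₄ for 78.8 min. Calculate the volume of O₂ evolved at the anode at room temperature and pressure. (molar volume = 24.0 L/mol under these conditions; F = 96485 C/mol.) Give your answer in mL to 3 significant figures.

997 mL

Q = 3.39 A × 4728 s = 16030 C
n(e⁻) = Q/F = 16030/96485 = 0.1661 mol
2H₂O → O₂ + 4H⁺ + 4e⁻, so n(O₂) = 0.1661 / 4 = 0.04153 mol
V = 0.04153 × 24.0 = 0.9967 L
= 997 mL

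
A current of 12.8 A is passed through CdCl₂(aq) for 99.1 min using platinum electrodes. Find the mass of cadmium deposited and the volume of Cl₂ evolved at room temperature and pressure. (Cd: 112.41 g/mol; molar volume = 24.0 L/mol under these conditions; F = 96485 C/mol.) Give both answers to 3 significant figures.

44.3 g Cd; 9.47 L Cl₂

Q = 12.8 × 5946 = 76110 C; n(e⁻) = 76110 / 96485 = 0.7888 mol
Cathode: Cd²⁺ + 2e⁻ → Cd → n(Cd) = 0.7888/2 = 0.3944 mol → 44.3 g
Anode: 2Cl⁻ → Cl₂ + 2e⁻ → n(Cl₂) = 0.7888/2 = 0.3944 mol → 9.47 L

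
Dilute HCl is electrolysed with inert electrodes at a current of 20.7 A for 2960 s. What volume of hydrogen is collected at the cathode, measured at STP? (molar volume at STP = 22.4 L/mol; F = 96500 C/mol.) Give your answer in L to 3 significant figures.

Charge passed = 20.7 × 2960 = 61270 C
Moles of electrons = 61270 / 96500 = 0.6349 mol
2H⁺ + 2e⁻ → H₂, so n(H₂) = 0.6349 / 2 = 0.3175 mol
V = 0.3175 × 22.4 = 7.112 L

7.11 L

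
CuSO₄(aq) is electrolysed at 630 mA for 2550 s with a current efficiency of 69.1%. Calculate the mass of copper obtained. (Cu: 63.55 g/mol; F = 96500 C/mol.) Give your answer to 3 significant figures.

Q = 0.630 × 2550 = 1607 C
n(e⁻) = 1607 / 96500 = 0.01665 mol
Cu²⁺ + 2e⁻ → Cu, so theoretical m(Cu) = 0.008325 × 63.55 = 0.5291 g
Actual mass = 69.1% × 0.5291 = 0.366 g

0.366 g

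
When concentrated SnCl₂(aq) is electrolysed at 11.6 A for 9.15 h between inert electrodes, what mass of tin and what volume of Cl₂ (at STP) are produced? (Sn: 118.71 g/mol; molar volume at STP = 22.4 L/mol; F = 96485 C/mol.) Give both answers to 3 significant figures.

235 g Sn; 44.4 L Cl₂

Q = 11.6 × 32940 = 3.821×10^5 C; n(e⁻) = 3.821×10^5 / 96485 = 3.960 mol
Cathode: Sn²⁺ + 2e⁻ → Sn → n(Sn) = 3.960/2 = 1.980 mol → 235 g
Anode: 2Cl⁻ → Cl₂ + 2e⁻ → n(Cl₂) = 3.960/2 = 1.980 mol → 44.4 L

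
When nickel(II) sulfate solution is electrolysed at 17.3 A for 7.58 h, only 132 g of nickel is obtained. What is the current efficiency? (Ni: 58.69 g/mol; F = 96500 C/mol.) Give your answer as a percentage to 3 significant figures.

Q = 17.3 × 27288 = 4.721×10^5 C
n(e⁻) = 4.721×10^5 / 96500 = 4.892 mol
Ni²⁺ + 2e⁻ → Ni, so theoretical n(Ni) = 2.446 mol → 143.6 g
Efficiency = 132 / 143.6 = 0.9192 = 91.9%

91.9%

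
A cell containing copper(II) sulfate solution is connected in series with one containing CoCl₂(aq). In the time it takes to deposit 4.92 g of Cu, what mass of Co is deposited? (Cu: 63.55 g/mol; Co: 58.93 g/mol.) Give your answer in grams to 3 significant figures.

4.56 g

n(Cu) = 4.92 / 63.55 = 0.07742 mol
Cu²⁺ + 2e⁻ → Cu, so n(e⁻) = 2 × 0.07742 = 0.1548 mol
In series, the same 0.1548 mol of electrons flows through the second cell.
Co²⁺ + 2e⁻ → Co, so n(Co) = 0.1548 / 2 = 0.07740 mol
m(Co) = 0.07740 × 58.93 = 4.56 g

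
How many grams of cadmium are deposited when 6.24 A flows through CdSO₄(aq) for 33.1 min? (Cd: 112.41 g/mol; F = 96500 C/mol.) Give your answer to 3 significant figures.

7.22 g

Charge passed = 6.24 × 1986 = 12390 C
Moles of electrons = 12390 / 96500 = 0.1284 mol
Cd²⁺ + 2e⁻ → Cd, so n(Cd) = 0.1284 / 2 = 0.06420 mol
m = 0.06420 × 112.41 = 7.22 g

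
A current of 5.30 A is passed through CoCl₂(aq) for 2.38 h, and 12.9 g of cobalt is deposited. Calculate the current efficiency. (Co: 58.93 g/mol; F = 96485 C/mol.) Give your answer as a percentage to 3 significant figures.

Q = 5.30 × 8568 = 45410 C
n(e⁻) = 45410 / 96485 = 0.4706 mol
Co²⁺ + 2e⁻ → Co, so theoretical n(Co) = 0.2353 mol → 13.87 g
Efficiency = 12.9 / 13.87 = 0.9301 = 93.0%

93.0%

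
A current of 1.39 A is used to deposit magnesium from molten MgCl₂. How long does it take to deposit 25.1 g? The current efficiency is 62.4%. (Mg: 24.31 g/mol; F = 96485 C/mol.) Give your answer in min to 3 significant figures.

3830 min

n(Mg) = 25.1 / 24.31 = 1.032 mol
Mg²⁺ + 2e⁻ → Mg, so n(e⁻) = 2 × 1.032 = 2.064 mol
Q = 2.064 × 96485 / 0.624 = 3.191×10^5 C
t = Q / I = 3.191×10^5 / 1.39 = 2.296×10^5 s = 3830 min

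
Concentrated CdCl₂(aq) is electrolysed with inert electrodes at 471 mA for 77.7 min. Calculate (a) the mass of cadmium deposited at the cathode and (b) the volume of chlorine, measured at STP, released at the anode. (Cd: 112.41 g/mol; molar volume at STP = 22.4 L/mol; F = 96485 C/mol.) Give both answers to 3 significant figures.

Q = 0.471 × 4662 = 2196 C; n(e⁻) = 2196 / 96485 = 0.02276 mol
Cathode: Cd²⁺ + 2e⁻ → Cd → n(Cd) = 0.02276/2 = 0.01138 mol → 1.28 g
Anode: 2Cl⁻ → Cl₂ + 2e⁻ → n(Cl₂) = 0.02276/2 = 0.01138 mol → 0.255 L

1.28 g Cd; 0.255 L Cl₂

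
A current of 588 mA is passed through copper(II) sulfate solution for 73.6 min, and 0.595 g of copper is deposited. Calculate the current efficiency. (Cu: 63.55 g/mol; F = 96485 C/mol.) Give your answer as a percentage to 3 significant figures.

69.6%

Q = 0.588 × 4416 = 2597 C
n(e⁻) = 2597 / 96485 = 0.02692 mol
Cu²⁺ + 2e⁻ → Cu, so theoretical n(Cu) = 0.01346 mol → 0.8554 g
Efficiency = 0.595 / 0.8554 = 0.6956 = 69.6%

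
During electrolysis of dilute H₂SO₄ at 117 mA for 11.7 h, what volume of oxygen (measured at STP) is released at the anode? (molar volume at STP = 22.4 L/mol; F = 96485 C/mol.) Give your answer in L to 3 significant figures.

Q = 0.117 A × 42120 s = 4928 C
Moles of electrons = 4928 / 96485 = 0.05108 mol
2H₂O → O₂ + 4H⁺ + 4e⁻, so n(O₂) = 0.05108 / 4 = 0.01277 mol
V = 0.01277 × 22.4 = 0.2860 L

0.286 L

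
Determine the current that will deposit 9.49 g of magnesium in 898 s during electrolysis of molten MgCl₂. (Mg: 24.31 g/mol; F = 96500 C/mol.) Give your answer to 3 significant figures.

83.9 A

n(Mg) = 9.49 / 24.31 = 0.3904 mol
Mg²⁺ + 2e⁻ → Mg, so n(e⁻) = 2 × 0.3904 = 0.7808 mol
Q = 0.7808 × 96500 = 75350 C
I = Q / t = 75350 / 898 s = 83.9 A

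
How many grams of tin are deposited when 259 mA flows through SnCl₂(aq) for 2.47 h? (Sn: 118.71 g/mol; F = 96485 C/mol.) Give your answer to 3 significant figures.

1.42 g

Q = It = 0.259 × 8892 = 2303 C
n(e⁻) = Q/F = 2303/96485 = 0.02387 mol
Sn²⁺ + 2e⁻ → Sn, so n(Sn) = 0.02387 / 2 = 0.01194 mol
m = 0.01194 × 118.71 = 1.42 g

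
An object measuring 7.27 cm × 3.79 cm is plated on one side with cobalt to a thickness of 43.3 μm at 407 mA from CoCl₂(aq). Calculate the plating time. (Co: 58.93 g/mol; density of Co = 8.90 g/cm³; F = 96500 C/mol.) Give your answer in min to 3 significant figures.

Plated area = 7.27 × 3.79 = 27.55 cm²
Volume = 27.55 × 43.3×10⁻⁴ cm = 0.1193 cm³
m(Co) = 0.1193 × 8.90 = 1.062 g
n(Co) = 1.062 / 58.93 = 0.01802 mol; n(e⁻) = 2 × 0.01802 = 0.03604 mol
Q = 0.03604 × 96500 = 3478 C
t = 3478 / 0.407 = 8545 s = 142 min

142 min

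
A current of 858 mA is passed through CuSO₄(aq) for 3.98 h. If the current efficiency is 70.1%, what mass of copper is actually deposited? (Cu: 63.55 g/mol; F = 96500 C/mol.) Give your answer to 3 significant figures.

2.84 g

Q = 0.858 × 14328 = 12290 C
n(e⁻) = 12290 / 96500 = 0.1274 mol
Cu²⁺ + 2e⁻ → Cu, so theoretical m(Cu) = 0.06370 × 63.55 = 4.048 g
Actual mass = 70.1% × 4.048 = 2.84 g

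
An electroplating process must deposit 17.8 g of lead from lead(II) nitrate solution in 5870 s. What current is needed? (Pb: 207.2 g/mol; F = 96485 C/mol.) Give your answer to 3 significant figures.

2.82 A

n(Pb) = 17.8 / 207.2 = 0.08591 mol
Pb²⁺ + 2e⁻ → Pb, so n(e⁻) = 2 × 0.08591 = 0.1718 mol
Q = 0.1718 × 96485 = 16580 C
I = Q / t = 16580 / 5870 s = 2.82 A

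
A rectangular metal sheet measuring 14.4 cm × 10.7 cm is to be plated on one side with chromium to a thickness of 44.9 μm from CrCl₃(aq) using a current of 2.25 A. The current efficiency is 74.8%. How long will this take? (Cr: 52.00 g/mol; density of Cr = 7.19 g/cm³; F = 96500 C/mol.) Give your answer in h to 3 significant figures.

Plated area = 14.4 × 10.7 = 154.1 cm²
Volume = 154.1 × 44.9×10⁻⁴ cm = 0.6919 cm³
m(Cr) = 0.6919 × 7.19 = 4.975 g
n(Cr) = 4.975 / 52.00 = 0.09567 mol; n(e⁻) = 3 × 0.09567 = 0.2870 mol
Q = 0.2870 × 96500 / 0.748 = 37030 C
t = 37030 / 2.25 = 16460 s = 4.57 h

4.57 h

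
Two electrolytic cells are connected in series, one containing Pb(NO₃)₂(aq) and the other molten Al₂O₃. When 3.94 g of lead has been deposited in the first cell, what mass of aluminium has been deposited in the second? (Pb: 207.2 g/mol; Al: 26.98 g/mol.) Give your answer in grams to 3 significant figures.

0.342 g

n(Pb) = 3.94 / 207.2 = 0.01902 mol
Pb²⁺ + 2e⁻ → Pb, so n(e⁻) = 2 × 0.01902 = 0.03804 mol
Same current for the same time ⇒ same n(e⁻) = 0.03804 mol in both cells.
Al³⁺ + 3e⁻ → Al, so n(Al) = 0.03804 / 3 = 0.01268 mol
m(Al) = 0.01268 × 26.98 = 0.342 g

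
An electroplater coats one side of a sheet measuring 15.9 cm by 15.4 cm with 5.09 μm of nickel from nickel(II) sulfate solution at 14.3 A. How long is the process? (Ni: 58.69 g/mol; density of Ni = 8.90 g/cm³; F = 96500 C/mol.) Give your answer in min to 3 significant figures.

Plated area = 15.9 × 15.4 = 244.9 cm²
Volume = 244.9 × 5.09×10⁻⁴ cm = 0.1247 cm³
m(Ni) = 0.1247 × 8.90 = 1.110 g
n(Ni) = 1.110 / 58.69 = 0.01891 mol; n(e⁻) = 2 × 0.01891 = 0.03782 mol
Q = 0.03782 × 96500 = 3650 C
t = 3650 / 14.3 = 255.2 s = 4.25 min

4.25 min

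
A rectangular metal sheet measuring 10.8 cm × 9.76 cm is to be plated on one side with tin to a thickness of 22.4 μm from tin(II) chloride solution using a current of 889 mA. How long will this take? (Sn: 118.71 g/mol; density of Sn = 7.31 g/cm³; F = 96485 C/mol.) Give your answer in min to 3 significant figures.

52.6 min

Plated area = 10.8 × 9.76 = 105.4 cm²
Volume = 105.4 × 22.4×10⁻⁴ cm = 0.2361 cm³
m(Sn) = 0.2361 × 7.31 = 1.726 g
n(Sn) = 1.726 / 118.71 = 0.01454 mol; n(e⁻) = 2 × 0.01454 = 0.02908 mol
Q = 0.02908 × 96485 = 2806 C
t = 2806 / 0.889 = 3156 s = 52.6 min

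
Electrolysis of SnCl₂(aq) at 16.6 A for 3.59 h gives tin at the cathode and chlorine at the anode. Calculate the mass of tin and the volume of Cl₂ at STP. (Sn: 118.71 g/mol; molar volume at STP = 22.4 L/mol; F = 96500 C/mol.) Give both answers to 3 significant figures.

Q = 16.6 × 12924 = 2.145×10^5 C; n(e⁻) = 2.145×10^5 / 96500 = 2.223 mol
Cathode: Sn²⁺ + 2e⁻ → Sn → n(Sn) = 2.223/2 = 1.112 mol → 132 g
Anode: 2Cl⁻ → Cl₂ + 2e⁻ → n(Cl₂) = 2.223/2 = 1.112 mol → 24.9 L

132 g Sn; 24.9 L Cl₂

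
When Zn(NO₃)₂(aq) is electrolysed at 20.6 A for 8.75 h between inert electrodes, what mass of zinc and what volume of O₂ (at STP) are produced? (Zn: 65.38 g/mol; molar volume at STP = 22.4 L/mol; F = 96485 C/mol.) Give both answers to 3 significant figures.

Q = 20.6 × 31500 = 6.489×10^5 C; n(e⁻) = 6.489×10^5 / 96485 = 6.725 mol
Cathode: Zn²⁺ + 2e⁻ → Zn → n(Zn) = 6.725/2 = 3.363 mol → 220 g
Anode: 2H₂O → O₂ + 4H⁺ + 4e⁻ → n(O₂) = 6.725/4 = 1.681 mol → 37.7 L

220 g Zn; 37.7 L O₂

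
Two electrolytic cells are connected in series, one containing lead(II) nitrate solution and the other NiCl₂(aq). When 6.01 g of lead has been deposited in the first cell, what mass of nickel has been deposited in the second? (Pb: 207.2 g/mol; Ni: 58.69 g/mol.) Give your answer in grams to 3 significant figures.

n(Pb) = 6.01 / 207.2 = 0.02901 mol
Pb²⁺ + 2e⁻ → Pb, so n(e⁻) = 2 × 0.02901 = 0.05802 mol
In series, the same 0.05802 mol of electrons flows through the second cell.
Ni²⁺ + 2e⁻ → Ni, so n(Ni) = 0.05802 / 2 = 0.02901 mol
m(Ni) = 0.02901 × 58.69 = 1.70 g

1.70 g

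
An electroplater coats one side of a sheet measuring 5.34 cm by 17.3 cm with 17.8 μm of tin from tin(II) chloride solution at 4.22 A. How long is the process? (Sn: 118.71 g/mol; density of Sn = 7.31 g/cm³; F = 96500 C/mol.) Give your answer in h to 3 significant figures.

0.129 h

Plated area = 5.34 × 17.3 = 92.38 cm²
Volume = 92.38 × 17.8×10⁻⁴ cm = 0.1644 cm³
m(Sn) = 0.1644 × 7.31 = 1.202 g
n(Sn) = 1.202 / 118.71 = 0.01013 mol; n(e⁻) = 2 × 0.01013 = 0.02026 mol
Q = 0.02026 × 96500 = 1955 C
t = 1955 / 4.22 = 463.3 s = 0.129 h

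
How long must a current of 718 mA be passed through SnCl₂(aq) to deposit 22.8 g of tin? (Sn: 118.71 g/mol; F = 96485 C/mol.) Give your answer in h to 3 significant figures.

14.3 h

n(Sn) = 22.8 / 118.71 = 0.1921 mol
Sn²⁺ + 2e⁻ → Sn, so n(e⁻) = 2 × 0.1921 = 0.3842 mol
Q = 0.3842 × 96485 = 37070 C
t = Q / I = 37070 / 0.718 = 51630 s = 14.3 h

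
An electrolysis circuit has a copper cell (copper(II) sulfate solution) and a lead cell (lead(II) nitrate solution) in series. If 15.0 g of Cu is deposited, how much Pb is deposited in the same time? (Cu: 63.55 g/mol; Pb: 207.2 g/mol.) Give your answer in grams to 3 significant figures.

48.9 g

n(Cu) = 15.0 / 63.55 = 0.2360 mol
Cu²⁺ + 2e⁻ → Cu, so n(e⁻) = 2 × 0.2360 = 0.4720 mol
In series, the same 0.4720 mol of electrons flows through the second cell.
Pb²⁺ + 2e⁻ → Pb, so n(Pb) = 0.4720 / 2 = 0.2360 mol
m(Pb) = 0.2360 × 207.2 = 48.9 g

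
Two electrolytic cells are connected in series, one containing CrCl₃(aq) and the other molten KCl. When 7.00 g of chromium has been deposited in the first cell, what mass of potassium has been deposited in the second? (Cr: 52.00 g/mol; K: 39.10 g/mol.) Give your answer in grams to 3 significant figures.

n(Cr) = 7.00 / 52.00 = 0.1346 mol
Cr³⁺ + 3e⁻ → Cr, so n(e⁻) = 3 × 0.1346 = 0.4038 mol
The cells are in series, so the same charge (and hence the same n(e⁻) = 0.4038 mol) passes through both.
K⁺ + e⁻ → K, so n(K) = 0.4038 mol
m(K) = 0.4038 × 39.10 = 15.8 g

15.8 g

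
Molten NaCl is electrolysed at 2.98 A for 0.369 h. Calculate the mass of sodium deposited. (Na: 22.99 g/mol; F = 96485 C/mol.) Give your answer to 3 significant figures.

Q = 2.98 A × 1328.4 s = 3959 C
Moles of electrons = 3959 / 96485 = 0.04103 mol
Na⁺ + e⁻ → Na, so n(Na) = 0.04103 mol
m = 0.04103 × 22.99 = 0.943 g

0.943 g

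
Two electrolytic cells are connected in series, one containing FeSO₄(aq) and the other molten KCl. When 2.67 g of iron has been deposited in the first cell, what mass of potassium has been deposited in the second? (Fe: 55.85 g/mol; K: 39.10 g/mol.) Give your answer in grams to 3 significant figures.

n(Fe) = 2.67 / 55.85 = 0.04781 mol
Fe²⁺ + 2e⁻ → Fe, so n(e⁻) = 2 × 0.04781 = 0.09562 mol
The cells are in series, so the same charge (and hence the same n(e⁻) = 0.09562 mol) passes through both.
K⁺ + e⁻ → K, so n(K) = 0.09562 mol
m(K) = 0.09562 × 39.10 = 3.74 g

3.74 g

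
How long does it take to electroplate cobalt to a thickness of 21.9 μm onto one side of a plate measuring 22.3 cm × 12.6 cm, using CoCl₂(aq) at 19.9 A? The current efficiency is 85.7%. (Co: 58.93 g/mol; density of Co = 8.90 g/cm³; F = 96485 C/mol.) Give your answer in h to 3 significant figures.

0.292 h

Plated area = 22.3 × 12.6 = 281.0 cm²
Volume = 281.0 × 21.9×10⁻⁴ cm = 0.6154 cm³
m(Co) = 0.6154 × 8.90 = 5.477 g
n(Co) = 5.477 / 58.93 = 0.09294 mol; n(e⁻) = 2 × 0.09294 = 0.1859 mol
Q = 0.1859 × 96485 / 0.857 = 20930 C
t = 20930 / 19.9 = 1052 s = 0.292 h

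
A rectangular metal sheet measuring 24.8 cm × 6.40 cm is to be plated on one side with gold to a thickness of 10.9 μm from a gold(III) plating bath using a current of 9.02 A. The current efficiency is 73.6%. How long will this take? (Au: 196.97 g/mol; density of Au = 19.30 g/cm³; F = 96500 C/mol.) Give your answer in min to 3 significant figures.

12.3 min

Plated area = 24.8 × 6.40 = 158.7 cm²
Volume = 158.7 × 10.9×10⁻⁴ cm = 0.1730 cm³
m(Au) = 0.1730 × 19.30 = 3.339 g
n(Au) = 3.339 / 196.97 = 0.01695 mol; n(e⁻) = 3 × 0.01695 = 0.05085 mol
Q = 0.05085 × 96500 / 0.736 = 6667 C
t = 6667 / 9.02 = 739.1 s = 12.3 min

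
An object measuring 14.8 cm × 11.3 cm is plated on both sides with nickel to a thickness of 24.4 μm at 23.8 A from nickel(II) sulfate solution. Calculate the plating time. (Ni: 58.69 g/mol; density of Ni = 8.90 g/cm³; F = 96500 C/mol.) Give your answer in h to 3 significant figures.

Plated area = 2 × 14.8 × 11.3 = 334.5 cm²
Volume = 334.5 × 24.4×10⁻⁴ cm = 0.8162 cm³
m(Ni) = 0.8162 × 8.90 = 7.264 g
n(Ni) = 7.264 / 58.69 = 0.1238 mol; n(e⁻) = 2 × 0.1238 = 0.2476 mol
Q = 0.2476 × 96500 = 23890 C
t = 23890 / 23.8 = 1004 s = 0.279 h

0.279 h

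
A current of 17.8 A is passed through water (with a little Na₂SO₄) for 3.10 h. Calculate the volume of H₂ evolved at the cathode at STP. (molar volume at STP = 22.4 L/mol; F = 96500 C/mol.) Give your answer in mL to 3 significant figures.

23100 mL

Q = It = 17.8 × 11160 = 1.986×10^5 C
Moles of electrons = 1.986×10^5 / 96500 = 2.058 mol
2H⁺ + 2e⁻ → H₂, so n(H₂) = 2.058 / 2 = 1.029 mol
V = 1.029 × 22.4 = 23.05 L
= 23100 mL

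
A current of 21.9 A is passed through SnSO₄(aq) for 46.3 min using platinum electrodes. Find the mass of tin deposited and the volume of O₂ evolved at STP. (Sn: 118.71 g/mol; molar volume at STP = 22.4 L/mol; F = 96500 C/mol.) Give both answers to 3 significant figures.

Q = 21.9 × 2778 = 60840 C; n(e⁻) = 60840 / 96500 = 0.6305 mol
Cathode: Sn²⁺ + 2e⁻ → Sn → n(Sn) = 0.6305/2 = 0.3153 mol → 37.4 g
Anode: 2H₂O → O₂ + 4H⁺ + 4e⁻ → n(O₂) = 0.6305/4 = 0.1576 mol → 3.53 L

37.4 g Sn; 3.53 L O₂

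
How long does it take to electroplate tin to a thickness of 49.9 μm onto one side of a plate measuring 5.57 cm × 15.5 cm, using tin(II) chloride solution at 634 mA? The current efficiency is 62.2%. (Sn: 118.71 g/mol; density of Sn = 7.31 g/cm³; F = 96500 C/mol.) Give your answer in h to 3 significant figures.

3.61 h

Plated area = 5.57 × 15.5 = 86.34 cm²
Volume = 86.34 × 49.9×10⁻⁴ cm = 0.4308 cm³
m(Sn) = 0.4308 × 7.31 = 3.149 g
n(Sn) = 3.149 / 118.71 = 0.02653 mol; n(e⁻) = 2 × 0.02653 = 0.05306 mol
Q = 0.05306 × 96500 / 0.622 = 8232 C
t = 8232 / 0.634 = 12980 s = 3.61 h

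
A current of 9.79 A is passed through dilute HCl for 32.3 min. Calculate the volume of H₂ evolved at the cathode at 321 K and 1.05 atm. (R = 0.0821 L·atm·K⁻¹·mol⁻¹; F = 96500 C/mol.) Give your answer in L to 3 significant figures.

Q = It = 9.79 × 1938 = 18970 C
n(e⁻) = 18970 / 96500 = 0.1966 mol
2H⁺ + 2e⁻ → H₂, so n(H₂) = 0.1966 / 2 = 0.09830 mol
V = nRT/P = 0.09830 × 0.0821 × 321 / 1.05 = 2.467 L

2.47 L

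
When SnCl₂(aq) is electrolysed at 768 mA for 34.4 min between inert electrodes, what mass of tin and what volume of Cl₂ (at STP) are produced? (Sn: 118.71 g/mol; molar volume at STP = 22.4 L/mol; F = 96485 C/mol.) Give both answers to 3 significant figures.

Q = 0.768 × 2064 = 1585 C; n(e⁻) = 1585 / 96485 = 0.01643 mol
Cathode: Sn²⁺ + 2e⁻ → Sn → n(Sn) = 0.01643/2 = 0.008215 mol → 0.975 g
Anode: 2Cl⁻ → Cl₂ + 2e⁻ → n(Cl₂) = 0.01643/2 = 0.008215 mol → 0.184 L

0.975 g Sn; 0.184 L Cl₂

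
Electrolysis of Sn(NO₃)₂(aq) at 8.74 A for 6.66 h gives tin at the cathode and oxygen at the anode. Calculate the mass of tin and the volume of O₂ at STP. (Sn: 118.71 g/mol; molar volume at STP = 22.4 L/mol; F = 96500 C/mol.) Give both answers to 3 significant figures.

129 g Sn; 12.2 L O₂

Q = 8.74 × 23976 = 2.096×10^5 C; n(e⁻) = 2.096×10^5 / 96500 = 2.172 mol
Cathode: Sn²⁺ + 2e⁻ → Sn → n(Sn) = 2.172/2 = 1.086 mol → 129 g
Anode: 2H₂O → O₂ + 4H⁺ + 4e⁻ → n(O₂) = 2.172/4 = 0.5430 mol → 12.2 L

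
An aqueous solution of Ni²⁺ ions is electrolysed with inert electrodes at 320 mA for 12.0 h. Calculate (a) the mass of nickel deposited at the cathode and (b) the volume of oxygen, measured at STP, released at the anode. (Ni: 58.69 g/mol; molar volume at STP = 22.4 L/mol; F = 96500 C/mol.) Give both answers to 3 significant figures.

4.20 g Ni; 0.802 L O₂

Q = 0.320 × 43200 = 13820 C; n(e⁻) = 13820 / 96500 = 0.1432 mol
Cathode: Ni²⁺ + 2e⁻ → Ni → n(Ni) = 0.1432/2 = 0.07160 mol → 4.20 g
Anode: 2H₂O → O₂ + 4H⁺ + 4e⁻ → n(O₂) = 0.1432/4 = 0.03580 mol → 0.802 L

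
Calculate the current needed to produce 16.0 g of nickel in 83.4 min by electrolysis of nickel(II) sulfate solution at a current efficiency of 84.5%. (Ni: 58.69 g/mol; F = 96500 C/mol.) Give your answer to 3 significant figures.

n(Ni) = 16.0 / 58.69 = 0.2726 mol
Ni²⁺ + 2e⁻ → Ni, so n(e⁻) = 2 × 0.2726 = 0.5452 mol
Q = 0.5452 × 96500 / 0.845 = 62260 C
I = Q / t = 62260 / 5004 s = 12.4 A

12.4 A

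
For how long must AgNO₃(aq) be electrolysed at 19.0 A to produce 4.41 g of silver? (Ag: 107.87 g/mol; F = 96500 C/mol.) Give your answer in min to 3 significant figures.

3.46 min

n(Ag) = 4.41 / 107.87 = 0.04088 mol
Ag⁺ + e⁻ → Ag, so n(e⁻) = 0.04088 mol
Q = 0.04088 × 96500 = 3945 C
t = Q / I = 3945 / 19.0 = 207.6 s = 3.46 min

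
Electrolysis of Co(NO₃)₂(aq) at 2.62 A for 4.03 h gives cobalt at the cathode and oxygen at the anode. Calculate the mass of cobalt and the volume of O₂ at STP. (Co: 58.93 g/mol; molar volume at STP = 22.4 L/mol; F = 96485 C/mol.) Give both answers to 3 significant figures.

Q = 2.62 × 14508 = 38010 C; n(e⁻) = 38010 / 96485 = 0.3939 mol
Cathode: Co²⁺ + 2e⁻ → Co → n(Co) = 0.3939/2 = 0.1970 mol → 11.6 g
Anode: 2H₂O → O₂ + 4H⁺ + 4e⁻ → n(O₂) = 0.3939/4 = 0.09848 mol → 2.21 L

11.6 g Co; 2.21 L O₂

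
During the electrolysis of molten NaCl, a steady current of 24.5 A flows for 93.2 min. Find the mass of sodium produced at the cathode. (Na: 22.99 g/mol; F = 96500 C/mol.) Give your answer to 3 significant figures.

32.6 g

Charge passed = 24.5 × 5592 = 1.370×10^5 C
n(e⁻) = Q/F = 1.370×10^5/96500 = 1.420 mol
Na⁺ + e⁻ → Na, so n(Na) = 1.420 mol
m = 1.420 × 22.99 = 32.6 g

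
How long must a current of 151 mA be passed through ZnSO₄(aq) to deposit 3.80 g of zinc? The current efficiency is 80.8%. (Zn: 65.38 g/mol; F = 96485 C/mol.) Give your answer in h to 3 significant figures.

25.5 h

n(Zn) = 3.80 / 65.38 = 0.05812 mol
Zn²⁺ + 2e⁻ → Zn, so n(e⁻) = 2 × 0.05812 = 0.1162 mol
Q = 0.1162 × 96485 / 0.808 = 13880 C
t = Q / I = 13880 / 0.151 = 91920 s = 25.5 h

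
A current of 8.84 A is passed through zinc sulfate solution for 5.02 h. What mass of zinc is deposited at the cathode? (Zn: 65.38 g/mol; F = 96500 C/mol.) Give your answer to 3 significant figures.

54.1 g

Q = 8.84 A × 18072 s = 1.598×10^5 C
n(e⁻) = Q/F = 1.598×10^5/96500 = 1.656 mol
Zn²⁺ + 2e⁻ → Zn, so n(Zn) = 1.656 / 2 = 0.8280 mol
m = 0.8280 × 65.38 = 54.1 g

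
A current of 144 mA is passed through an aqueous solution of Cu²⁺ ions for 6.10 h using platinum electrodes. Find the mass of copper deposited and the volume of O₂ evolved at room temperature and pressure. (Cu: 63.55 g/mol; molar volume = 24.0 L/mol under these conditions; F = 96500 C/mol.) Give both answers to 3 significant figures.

1.04 g Cu; 0.197 L O₂

Q = 0.144 × 21960 = 3162 C; n(e⁻) = 3162 / 96500 = 0.03277 mol
Cathode: Cu²⁺ + 2e⁻ → Cu → n(Cu) = 0.03277/2 = 0.01639 mol → 1.04 g
Anode: 2H₂O → O₂ + 4H⁺ + 4e⁻ → n(O₂) = 0.03277/4 = 0.008193 mol → 0.197 L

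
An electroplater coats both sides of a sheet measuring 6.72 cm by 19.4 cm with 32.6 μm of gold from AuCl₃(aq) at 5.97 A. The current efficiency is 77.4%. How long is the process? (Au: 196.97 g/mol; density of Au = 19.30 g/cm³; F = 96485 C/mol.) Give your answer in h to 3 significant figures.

1.45 h

Plated area = 2 × 6.72 × 19.4 = 260.7 cm²
Volume = 260.7 × 32.6×10⁻⁴ cm = 0.8499 cm³
m(Au) = 0.8499 × 19.30 = 16.40 g
n(Au) = 16.40 / 196.97 = 0.08326 mol; n(e⁻) = 3 × 0.08326 = 0.2498 mol
Q = 0.2498 × 96485 / 0.774 = 31140 C
t = 31140 / 5.97 = 5216 s = 1.45 h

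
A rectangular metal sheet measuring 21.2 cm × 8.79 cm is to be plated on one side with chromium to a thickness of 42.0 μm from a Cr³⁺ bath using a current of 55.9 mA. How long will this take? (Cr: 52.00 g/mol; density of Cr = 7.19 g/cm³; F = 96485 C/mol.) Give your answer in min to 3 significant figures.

9340 min

Plated area = 21.2 × 8.79 = 186.3 cm²
Volume = 186.3 × 42.0×10⁻⁴ cm = 0.7825 cm³
m(Cr) = 0.7825 × 7.19 = 5.626 g
n(Cr) = 5.626 / 52.00 = 0.1082 mol; n(e⁻) = 3 × 0.1082 = 0.3246 mol
Q = 0.3246 × 96485 = 31320 C
t = 31320 / 0.0559 = 5.603×10^5 s = 9340 min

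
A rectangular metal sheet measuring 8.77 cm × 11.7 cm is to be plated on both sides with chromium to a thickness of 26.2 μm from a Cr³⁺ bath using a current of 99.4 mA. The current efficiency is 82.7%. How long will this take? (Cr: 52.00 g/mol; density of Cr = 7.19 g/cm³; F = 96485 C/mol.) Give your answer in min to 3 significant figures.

Plated area = 2 × 8.77 × 11.7 = 205.2 cm²
Volume = 205.2 × 26.2×10⁻⁴ cm = 0.5376 cm³
m(Cr) = 0.5376 × 7.19 = 3.865 g
n(Cr) = 3.865 / 52.00 = 0.07433 mol; n(e⁻) = 3 × 0.07433 = 0.2230 mol
Q = 0.2230 × 96485 / 0.827 = 26020 C
t = 26020 / 0.0994 = 2.618×10^5 s = 4360 min

4360 min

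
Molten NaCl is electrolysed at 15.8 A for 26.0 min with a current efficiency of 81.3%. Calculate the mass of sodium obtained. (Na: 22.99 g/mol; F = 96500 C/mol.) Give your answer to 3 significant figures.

Q = 15.8 × 1560 = 24650 C
n(e⁻) = 24650 / 96500 = 0.2554 mol
Na⁺ + e⁻ → Na, so theoretical m(Na) = 0.2554 × 22.99 = 5.872 g
Actual mass = 81.3% × 5.872 = 4.77 g

4.77 g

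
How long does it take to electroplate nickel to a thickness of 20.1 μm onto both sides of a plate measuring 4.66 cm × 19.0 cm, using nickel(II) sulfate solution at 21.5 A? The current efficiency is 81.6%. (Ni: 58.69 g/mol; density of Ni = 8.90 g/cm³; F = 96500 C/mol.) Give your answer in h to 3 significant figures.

Plated area = 2 × 4.66 × 19.0 = 177.1 cm²
Volume = 177.1 × 20.1×10⁻⁴ cm = 0.3560 cm³
m(Ni) = 0.3560 × 8.90 = 3.168 g
n(Ni) = 3.168 / 58.69 = 0.05398 mol; n(e⁻) = 2 × 0.05398 = 0.1080 mol
Q = 0.1080 × 96500 / 0.816 = 12770 C
t = 12770 / 21.5 = 594.0 s = 0.165 h

0.165 h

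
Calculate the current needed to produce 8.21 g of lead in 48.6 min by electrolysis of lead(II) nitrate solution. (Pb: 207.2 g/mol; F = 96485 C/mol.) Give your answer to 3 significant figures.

n(Pb) = 8.21 / 207.2 = 0.03962 mol
Pb²⁺ + 2e⁻ → Pb, so n(e⁻) = 2 × 0.03962 = 0.07924 mol
Q = 0.07924 × 96485 = 7645 C
I = Q / t = 7645 / 2916 s = 2.62 A

2.62 A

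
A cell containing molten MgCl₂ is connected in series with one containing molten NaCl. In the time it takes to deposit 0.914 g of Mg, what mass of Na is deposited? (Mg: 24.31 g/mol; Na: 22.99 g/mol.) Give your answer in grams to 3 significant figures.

1.73 g

n(Mg) = 0.914 / 24.31 = 0.03760 mol
Mg²⁺ + 2e⁻ → Mg, so n(e⁻) = 2 × 0.03760 = 0.07520 mol
Since the cells are in series, n(e⁻) in the Na cell is also 0.07520 mol.
Na⁺ + e⁻ → Na, so n(Na) = 0.07520 mol
m(Na) = 0.07520 × 22.99 = 1.73 g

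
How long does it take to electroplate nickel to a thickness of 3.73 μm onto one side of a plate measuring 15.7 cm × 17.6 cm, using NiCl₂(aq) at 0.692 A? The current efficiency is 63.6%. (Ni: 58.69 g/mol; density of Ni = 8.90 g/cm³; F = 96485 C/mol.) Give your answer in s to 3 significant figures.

Plated area = 15.7 × 17.6 = 276.3 cm²
Volume = 276.3 × 3.73×10⁻⁴ cm = 0.1031 cm³
m(Ni) = 0.1031 × 8.90 = 0.9176 g
n(Ni) = 0.9176 / 58.69 = 0.01563 mol; n(e⁻) = 2 × 0.01563 = 0.03126 mol
Q = 0.03126 × 96485 / 0.636 = 4742 C
t = 4742 / 0.692 = 6853 s

6850 s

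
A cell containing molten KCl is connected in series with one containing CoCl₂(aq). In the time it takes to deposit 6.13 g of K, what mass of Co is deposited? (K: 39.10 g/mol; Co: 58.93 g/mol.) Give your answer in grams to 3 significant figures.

n(K) = 6.13 / 39.10 = 0.1568 mol
K⁺ + e⁻ → K, so n(e⁻) = 0.1568 mol
Same current for the same time ⇒ same n(e⁻) = 0.1568 mol in both cells.
Co²⁺ + 2e⁻ → Co, so n(Co) = 0.1568 / 2 = 0.07840 mol
m(Co) = 0.07840 × 58.93 = 4.62 g

4.62 g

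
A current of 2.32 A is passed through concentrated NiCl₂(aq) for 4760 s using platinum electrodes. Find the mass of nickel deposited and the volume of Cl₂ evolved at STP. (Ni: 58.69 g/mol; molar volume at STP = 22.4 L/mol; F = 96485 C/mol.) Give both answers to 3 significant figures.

3.36 g Ni; 1.28 L Cl₂

Q = 2.32 × 4760 = 11040 C; n(e⁻) = 11040 / 96485 = 0.1144 mol
Cathode: Ni²⁺ + 2e⁻ → Ni → n(Ni) = 0.1144/2 = 0.05720 mol → 3.36 g
Anode: 2Cl⁻ → Cl₂ + 2e⁻ → n(Cl₂) = 0.1144/2 = 0.05720 mol → 1.28 L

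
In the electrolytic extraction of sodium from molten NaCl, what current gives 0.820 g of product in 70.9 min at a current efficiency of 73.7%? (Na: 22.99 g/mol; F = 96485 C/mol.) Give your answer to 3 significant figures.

n(Na) = 0.820 / 22.99 = 0.03567 mol
Na⁺ + e⁻ → Na, so n(e⁻) = 0.03567 mol
Q = 0.03567 × 96485 / 0.737 = 4670 C
I = Q / t = 4670 / 4254 s = 1.10 A

1.10 A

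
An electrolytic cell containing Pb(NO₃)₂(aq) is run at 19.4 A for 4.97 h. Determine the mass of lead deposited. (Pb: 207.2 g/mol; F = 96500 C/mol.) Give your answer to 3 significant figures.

373 g

Charge passed = 19.4 × 17892 = 3.471×10^5 C
n(e⁻) = Q/F = 3.471×10^5/96500 = 3.597 mol
Pb²⁺ + 2e⁻ → Pb, so n(Pb) = 3.597 / 2 = 1.799 mol
m = 1.799 × 207.2 = 373 g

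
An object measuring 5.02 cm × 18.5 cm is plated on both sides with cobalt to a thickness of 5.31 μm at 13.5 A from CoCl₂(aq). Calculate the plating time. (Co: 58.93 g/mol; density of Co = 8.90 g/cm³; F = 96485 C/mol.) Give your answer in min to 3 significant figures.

Plated area = 2 × 5.02 × 18.5 = 185.7 cm²
Volume = 185.7 × 5.31×10⁻⁴ cm = 0.09861 cm³
m(Co) = 0.09861 × 8.90 = 0.8776 g
n(Co) = 0.8776 / 58.93 = 0.01489 mol; n(e⁻) = 2 × 0.01489 = 0.02978 mol
Q = 0.02978 × 96485 = 2873 C
t = 2873 / 13.5 = 212.8 s = 3.55 min

3.55 min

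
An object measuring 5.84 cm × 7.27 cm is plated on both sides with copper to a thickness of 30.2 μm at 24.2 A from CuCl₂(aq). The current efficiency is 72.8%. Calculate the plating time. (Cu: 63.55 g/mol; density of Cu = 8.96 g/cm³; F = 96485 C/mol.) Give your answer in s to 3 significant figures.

396 s

Plated area = 2 × 5.84 × 7.27 = 84.91 cm²
Volume = 84.91 × 30.2×10⁻⁴ cm = 0.2564 cm³
m(Cu) = 0.2564 × 8.96 = 2.297 g
n(Cu) = 2.297 / 63.55 = 0.03614 mol; n(e⁻) = 2 × 0.03614 = 0.07228 mol
Q = 0.07228 × 96485 / 0.728 = 9580 C
t = 9580 / 24.2 = 395.9 s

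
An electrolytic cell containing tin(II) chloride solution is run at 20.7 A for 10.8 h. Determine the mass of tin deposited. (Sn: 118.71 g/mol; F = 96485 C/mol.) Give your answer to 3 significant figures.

Q = 20.7 A × 38880 s = 8.048×10^5 C
n(e⁻) = 8.048×10^5 / 96485 = 8.341 mol
Sn²⁺ + 2e⁻ → Sn, so n(Sn) = 8.341 / 2 = 4.171 mol
m = 4.171 × 118.71 = 495 g

495 g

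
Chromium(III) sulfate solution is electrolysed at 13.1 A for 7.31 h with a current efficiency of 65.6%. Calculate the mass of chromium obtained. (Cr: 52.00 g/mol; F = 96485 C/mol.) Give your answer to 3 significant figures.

40.6 g

Q = 13.1 × 26316 = 3.447×10^5 C
n(e⁻) = 3.447×10^5 / 96485 = 3.573 mol
Cr³⁺ + 3e⁻ → Cr, so theoretical m(Cr) = 1.191 × 52.00 = 61.93 g
Actual mass = 65.6% × 61.93 = 40.6 g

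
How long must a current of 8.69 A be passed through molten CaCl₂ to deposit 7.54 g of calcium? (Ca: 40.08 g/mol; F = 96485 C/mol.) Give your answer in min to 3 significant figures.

69.6 min

n(Ca) = 7.54 / 40.08 = 0.1881 mol
Ca²⁺ + 2e⁻ → Ca, so n(e⁻) = 2 × 0.1881 = 0.3762 mol
Q = 0.3762 × 96485 = 36300 C
t = Q / I = 36300 / 8.69 = 4177 s = 69.6 min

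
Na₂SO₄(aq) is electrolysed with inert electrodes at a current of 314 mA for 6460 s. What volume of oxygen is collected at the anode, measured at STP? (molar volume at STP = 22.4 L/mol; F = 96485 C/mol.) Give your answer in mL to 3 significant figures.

Charge passed = 0.314 × 6460 = 2028 C
Moles of electrons = 2028 / 96485 = 0.02102 mol
2H₂O → O₂ + 4H⁺ + 4e⁻, so n(O₂) = 0.02102 / 4 = 0.005255 mol
V = 0.005255 × 22.4 = 0.1177 L
= 118 mL

118 mL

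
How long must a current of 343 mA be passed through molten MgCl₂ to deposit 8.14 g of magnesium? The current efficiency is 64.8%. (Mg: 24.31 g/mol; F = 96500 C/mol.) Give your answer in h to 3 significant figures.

80.8 h

n(Mg) = 8.14 / 24.31 = 0.3348 mol
Mg²⁺ + 2e⁻ → Mg, so n(e⁻) = 2 × 0.3348 = 0.6696 mol
Q = 0.6696 × 96500 / 0.648 = 99720 C
t = Q / I = 99720 / 0.343 = 2.907×10^5 s = 80.8 h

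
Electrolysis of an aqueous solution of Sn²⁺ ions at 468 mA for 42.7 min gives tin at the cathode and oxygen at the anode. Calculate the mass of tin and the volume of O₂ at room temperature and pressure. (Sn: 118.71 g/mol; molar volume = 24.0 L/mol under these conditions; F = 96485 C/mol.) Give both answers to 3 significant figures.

Q = 0.468 × 2562 = 1199 C; n(e⁻) = 1199 / 96485 = 0.01243 mol
Cathode: Sn²⁺ + 2e⁻ → Sn → n(Sn) = 0.01243/2 = 0.006215 mol → 0.738 g
Anode: 2H₂O → O₂ + 4H⁺ + 4e⁻ → n(O₂) = 0.01243/4 = 0.003108 mol → 0.0746 L

0.738 g Sn; 0.0746 L O₂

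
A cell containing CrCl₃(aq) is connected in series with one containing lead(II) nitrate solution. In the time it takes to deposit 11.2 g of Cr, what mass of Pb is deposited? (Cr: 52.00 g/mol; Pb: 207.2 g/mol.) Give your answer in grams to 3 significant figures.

66.9 g

n(Cr) = 11.2 / 52.00 = 0.2154 mol
Cr³⁺ + 3e⁻ → Cr, so n(e⁻) = 3 × 0.2154 = 0.6462 mol
In series, the same 0.6462 mol of electrons flows through the second cell.
Pb²⁺ + 2e⁻ → Pb, so n(Pb) = 0.6462 / 2 = 0.3231 mol
m(Pb) = 0.3231 × 207.2 = 66.9 g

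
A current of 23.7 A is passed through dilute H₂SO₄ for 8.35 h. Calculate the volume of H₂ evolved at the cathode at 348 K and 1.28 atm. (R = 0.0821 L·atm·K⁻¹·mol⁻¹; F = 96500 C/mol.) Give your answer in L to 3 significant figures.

Q = It = 23.7 × 30060 = 7.124×10^5 C
n(e⁻) = 7.124×10^5 / 96500 = 7.382 mol
2H⁺ + 2e⁻ → H₂, so n(H₂) = 7.382 / 2 = 3.691 mol
V = nRT/P = 3.691 × 0.0821 × 348 / 1.28 = 82.39 L

82.4 L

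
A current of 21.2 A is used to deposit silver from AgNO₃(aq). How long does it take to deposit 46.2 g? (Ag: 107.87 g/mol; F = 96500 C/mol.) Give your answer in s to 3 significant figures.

1950 s

n(Ag) = 46.2 / 107.87 = 0.4283 mol
Ag⁺ + e⁻ → Ag, so n(e⁻) = 0.4283 mol
Q = 0.4283 × 96500 = 41330 C
t = Q / I = 41330 / 21.2 = 1950 s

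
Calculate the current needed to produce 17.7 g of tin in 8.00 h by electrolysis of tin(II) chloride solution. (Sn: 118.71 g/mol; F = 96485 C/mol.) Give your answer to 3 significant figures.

n(Sn) = 17.7 / 118.71 = 0.1491 mol
Sn²⁺ + 2e⁻ → Sn, so n(e⁻) = 2 × 0.1491 = 0.2982 mol
Q = 0.2982 × 96485 = 28770 C
I = Q / t = 28770 / 28800 s = 0.999 A

0.999 A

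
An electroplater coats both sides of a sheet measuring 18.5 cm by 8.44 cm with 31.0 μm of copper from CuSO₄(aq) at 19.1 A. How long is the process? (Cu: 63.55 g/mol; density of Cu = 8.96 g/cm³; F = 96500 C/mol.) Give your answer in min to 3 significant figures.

Plated area = 2 × 18.5 × 8.44 = 312.3 cm²
Volume = 312.3 × 31.0×10⁻⁴ cm = 0.9681 cm³
m(Cu) = 0.9681 × 8.96 = 8.674 g
n(Cu) = 8.674 / 63.55 = 0.1365 mol; n(e⁻) = 2 × 0.1365 = 0.2730 mol
Q = 0.2730 × 96500 = 26340 C
t = 26340 / 19.1 = 1379 s = 23.0 min

23.0 min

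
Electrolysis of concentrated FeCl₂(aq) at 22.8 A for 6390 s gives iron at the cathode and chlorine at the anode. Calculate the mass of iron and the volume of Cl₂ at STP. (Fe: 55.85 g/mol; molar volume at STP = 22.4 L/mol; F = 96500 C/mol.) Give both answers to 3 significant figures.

42.2 g Fe; 16.9 L Cl₂

Q = 22.8 × 6390 = 1.457×10^5 C; n(e⁻) = 1.457×10^5 / 96500 = 1.510 mol
Cathode: Fe²⁺ + 2e⁻ → Fe → n(Fe) = 1.510/2 = 0.7550 mol → 42.2 g
Anode: 2Cl⁻ → Cl₂ + 2e⁻ → n(Cl₂) = 1.510/2 = 0.7550 mol → 16.9 L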